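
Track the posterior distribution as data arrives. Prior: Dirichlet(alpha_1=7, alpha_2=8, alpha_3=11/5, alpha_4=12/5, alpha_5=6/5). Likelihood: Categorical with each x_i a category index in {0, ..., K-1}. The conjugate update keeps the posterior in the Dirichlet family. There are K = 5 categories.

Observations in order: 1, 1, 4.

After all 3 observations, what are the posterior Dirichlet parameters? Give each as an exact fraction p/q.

obs 1: x=1 → posterior Dirichlet(7, 9, 11/5, 12/5, 6/5)
obs 2: x=1 → posterior Dirichlet(7, 10, 11/5, 12/5, 6/5)
obs 3: x=4 → posterior Dirichlet(7, 10, 11/5, 12/5, 11/5)

alpha_1=7, alpha_2=10, alpha_3=11/5, alpha_4=12/5, alpha_5=11/5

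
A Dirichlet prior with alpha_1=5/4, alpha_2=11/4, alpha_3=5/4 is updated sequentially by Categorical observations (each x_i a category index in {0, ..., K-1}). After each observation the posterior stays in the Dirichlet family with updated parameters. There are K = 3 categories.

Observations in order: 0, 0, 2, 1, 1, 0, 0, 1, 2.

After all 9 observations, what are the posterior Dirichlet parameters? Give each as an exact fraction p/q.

alpha_1=21/4, alpha_2=23/4, alpha_3=13/4

obs 1: x=0 → posterior Dirichlet(9/4, 11/4, 5/4)
obs 2: x=0 → posterior Dirichlet(13/4, 11/4, 5/4)
obs 3: x=2 → posterior Dirichlet(13/4, 11/4, 9/4)
obs 4: x=1 → posterior Dirichlet(13/4, 15/4, 9/4)
obs 5: x=1 → posterior Dirichlet(13/4, 19/4, 9/4)
obs 6: x=0 → posterior Dirichlet(17/4, 19/4, 9/4)
obs 7: x=0 → posterior Dirichlet(21/4, 19/4, 9/4)
obs 8: x=1 → posterior Dirichlet(21/4, 23/4, 9/4)
obs 9: x=2 → posterior Dirichlet(21/4, 23/4, 13/4)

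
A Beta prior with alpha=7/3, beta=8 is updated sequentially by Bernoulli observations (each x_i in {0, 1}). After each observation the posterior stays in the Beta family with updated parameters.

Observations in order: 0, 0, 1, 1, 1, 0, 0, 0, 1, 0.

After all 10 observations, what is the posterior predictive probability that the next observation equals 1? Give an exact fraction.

19/61

obs 1: x=0 → posterior Beta(7/3, 9)
obs 2: x=0 → posterior Beta(7/3, 10)
obs 3: x=1 → posterior Beta(10/3, 10)
obs 4: x=1 → posterior Beta(13/3, 10)
obs 5: x=1 → posterior Beta(16/3, 10)
obs 6: x=0 → posterior Beta(16/3, 11)
obs 7: x=0 → posterior Beta(16/3, 12)
obs 8: x=0 → posterior Beta(16/3, 13)
obs 9: x=1 → posterior Beta(19/3, 13)
obs 10: x=0 → posterior Beta(19/3, 14)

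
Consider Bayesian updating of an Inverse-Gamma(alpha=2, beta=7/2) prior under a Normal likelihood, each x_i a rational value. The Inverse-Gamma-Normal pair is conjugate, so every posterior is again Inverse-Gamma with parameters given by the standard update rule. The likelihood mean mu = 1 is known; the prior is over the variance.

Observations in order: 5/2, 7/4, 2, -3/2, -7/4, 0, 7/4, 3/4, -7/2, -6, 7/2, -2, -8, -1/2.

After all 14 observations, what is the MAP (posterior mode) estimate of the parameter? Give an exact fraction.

97/10

obs 1: x=5/2 → posterior Inverse-Gamma(5/2, 37/8)
obs 2: x=7/4 → posterior Inverse-Gamma(3, 157/32)
obs 3: x=2 → posterior Inverse-Gamma(7/2, 173/32)
obs 4: x=-3/2 → posterior Inverse-Gamma(4, 273/32)
obs 5: x=-7/4 → posterior Inverse-Gamma(9/2, 197/16)
obs 6: x=0 → posterior Inverse-Gamma(5, 205/16)
obs 7: x=7/4 → posterior Inverse-Gamma(11/2, 419/32)
obs 8: x=3/4 → posterior Inverse-Gamma(6, 105/8)
obs 9: x=-7/2 → posterior Inverse-Gamma(13/2, 93/4)
obs 10: x=-6 → posterior Inverse-Gamma(7, 191/4)
obs 11: x=7/2 → posterior Inverse-Gamma(15/2, 407/8)
obs 12: x=-2 → posterior Inverse-Gamma(8, 443/8)
obs 13: x=-8 → posterior Inverse-Gamma(17/2, 767/8)
obs 14: x=-1/2 → posterior Inverse-Gamma(9, 97)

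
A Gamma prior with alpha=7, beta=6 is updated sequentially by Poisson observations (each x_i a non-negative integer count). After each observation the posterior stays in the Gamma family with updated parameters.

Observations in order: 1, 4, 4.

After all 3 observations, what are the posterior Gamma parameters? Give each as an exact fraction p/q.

obs 1: x=1 → posterior Gamma(8, 7)
obs 2: x=4 → posterior Gamma(12, 8)
obs 3: x=4 → posterior Gamma(16, 9)

alpha=16, beta=9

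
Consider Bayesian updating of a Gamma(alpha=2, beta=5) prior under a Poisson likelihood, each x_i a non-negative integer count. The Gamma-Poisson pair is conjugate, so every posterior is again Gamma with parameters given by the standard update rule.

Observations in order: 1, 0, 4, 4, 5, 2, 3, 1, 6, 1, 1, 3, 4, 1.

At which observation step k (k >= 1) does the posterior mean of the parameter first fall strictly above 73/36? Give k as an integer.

k = 13

obs 1: x=1 → posterior Gamma(3, 6)
obs 2: x=0 → posterior Gamma(3, 7)
obs 3: x=4 → posterior Gamma(7, 8)
obs 4: x=4 → posterior Gamma(11, 9)
obs 5: x=5 → posterior Gamma(16, 10)
obs 6: x=2 → posterior Gamma(18, 11)
obs 7: x=3 → posterior Gamma(21, 12)
obs 8: x=1 → posterior Gamma(22, 13)
obs 9: x=6 → posterior Gamma(28, 14)
obs 10: x=1 → posterior Gamma(29, 15)
obs 11: x=1 → posterior Gamma(30, 16)
obs 12: x=3 → posterior Gamma(33, 17)
obs 13: x=4 → posterior Gamma(37, 18)
obs 14: x=1 → posterior Gamma(38, 19)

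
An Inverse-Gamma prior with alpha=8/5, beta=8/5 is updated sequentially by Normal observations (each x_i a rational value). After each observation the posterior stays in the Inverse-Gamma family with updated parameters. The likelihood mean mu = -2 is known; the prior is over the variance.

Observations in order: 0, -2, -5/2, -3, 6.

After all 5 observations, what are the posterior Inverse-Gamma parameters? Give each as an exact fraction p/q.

alpha=41/10, beta=1449/40

obs 1: x=0 → posterior Inverse-Gamma(21/10, 18/5)
obs 2: x=-2 → posterior Inverse-Gamma(13/5, 18/5)
obs 3: x=-5/2 → posterior Inverse-Gamma(31/10, 149/40)
obs 4: x=-3 → posterior Inverse-Gamma(18/5, 169/40)
obs 5: x=6 → posterior Inverse-Gamma(41/10, 1449/40)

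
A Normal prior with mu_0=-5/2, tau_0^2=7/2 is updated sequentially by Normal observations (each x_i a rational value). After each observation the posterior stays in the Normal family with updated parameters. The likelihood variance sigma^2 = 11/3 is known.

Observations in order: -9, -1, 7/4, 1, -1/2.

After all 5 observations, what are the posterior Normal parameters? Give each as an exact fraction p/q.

obs 1: x=-9 → posterior Normal(-244/43, 77/43)
obs 2: x=-1 → posterior Normal(-265/64, 77/64)
obs 3: x=7/4 → posterior Normal(-913/340, 77/85)
obs 4: x=1 → posterior Normal(-829/424, 77/106)
obs 5: x=-1/2 → posterior Normal(-871/508, 77/127)

mu_0=-871/508, tau_0^2=77/127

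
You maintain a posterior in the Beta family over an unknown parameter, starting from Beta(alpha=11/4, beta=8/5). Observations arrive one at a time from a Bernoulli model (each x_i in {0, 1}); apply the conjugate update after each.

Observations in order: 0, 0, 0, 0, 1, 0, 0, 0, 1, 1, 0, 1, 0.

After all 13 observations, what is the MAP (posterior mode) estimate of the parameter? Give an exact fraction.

115/307

obs 1: x=0 → posterior Beta(11/4, 13/5)
obs 2: x=0 → posterior Beta(11/4, 18/5)
obs 3: x=0 → posterior Beta(11/4, 23/5)
obs 4: x=0 → posterior Beta(11/4, 28/5)
obs 5: x=1 → posterior Beta(15/4, 28/5)
obs 6: x=0 → posterior Beta(15/4, 33/5)
obs 7: x=0 → posterior Beta(15/4, 38/5)
obs 8: x=0 → posterior Beta(15/4, 43/5)
obs 9: x=1 → posterior Beta(19/4, 43/5)
obs 10: x=1 → posterior Beta(23/4, 43/5)
obs 11: x=0 → posterior Beta(23/4, 48/5)
obs 12: x=1 → posterior Beta(27/4, 48/5)
obs 13: x=0 → posterior Beta(27/4, 53/5)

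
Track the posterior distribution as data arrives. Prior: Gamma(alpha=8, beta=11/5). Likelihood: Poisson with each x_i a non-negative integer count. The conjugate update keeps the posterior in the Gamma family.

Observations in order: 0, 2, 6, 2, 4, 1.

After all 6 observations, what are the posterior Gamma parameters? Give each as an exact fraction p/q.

obs 1: x=0 → posterior Gamma(8, 16/5)
obs 2: x=2 → posterior Gamma(10, 21/5)
obs 3: x=6 → posterior Gamma(16, 26/5)
obs 4: x=2 → posterior Gamma(18, 31/5)
obs 5: x=4 → posterior Gamma(22, 36/5)
obs 6: x=1 → posterior Gamma(23, 41/5)

alpha=23, beta=41/5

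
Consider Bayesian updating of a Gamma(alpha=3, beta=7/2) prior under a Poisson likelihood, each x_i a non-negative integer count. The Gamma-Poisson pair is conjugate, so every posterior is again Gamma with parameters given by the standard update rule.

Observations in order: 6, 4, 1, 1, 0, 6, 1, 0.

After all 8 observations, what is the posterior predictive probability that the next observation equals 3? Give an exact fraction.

14699849471892930072185943169039168/88817841970012523233890533447265625

obs 1: x=6 → posterior Gamma(9, 9/2)
obs 2: x=4 → posterior Gamma(13, 11/2)
obs 3: x=1 → posterior Gamma(14, 13/2)
obs 4: x=1 → posterior Gamma(15, 15/2)
obs 5: x=0 → posterior Gamma(15, 17/2)
obs 6: x=6 → posterior Gamma(21, 19/2)
obs 7: x=1 → posterior Gamma(22, 21/2)
obs 8: x=0 → posterior Gamma(22, 23/2)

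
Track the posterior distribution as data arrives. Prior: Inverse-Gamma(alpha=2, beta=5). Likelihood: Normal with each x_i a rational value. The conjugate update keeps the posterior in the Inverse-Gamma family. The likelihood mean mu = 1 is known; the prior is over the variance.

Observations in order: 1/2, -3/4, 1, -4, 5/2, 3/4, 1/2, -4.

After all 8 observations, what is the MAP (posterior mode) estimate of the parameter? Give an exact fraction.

527/112

obs 1: x=1/2 → posterior Inverse-Gamma(5/2, 41/8)
obs 2: x=-3/4 → posterior Inverse-Gamma(3, 213/32)
obs 3: x=1 → posterior Inverse-Gamma(7/2, 213/32)
obs 4: x=-4 → posterior Inverse-Gamma(4, 613/32)
obs 5: x=5/2 → posterior Inverse-Gamma(9/2, 649/32)
obs 6: x=3/4 → posterior Inverse-Gamma(5, 325/16)
obs 7: x=1/2 → posterior Inverse-Gamma(11/2, 327/16)
obs 8: x=-4 → posterior Inverse-Gamma(6, 527/16)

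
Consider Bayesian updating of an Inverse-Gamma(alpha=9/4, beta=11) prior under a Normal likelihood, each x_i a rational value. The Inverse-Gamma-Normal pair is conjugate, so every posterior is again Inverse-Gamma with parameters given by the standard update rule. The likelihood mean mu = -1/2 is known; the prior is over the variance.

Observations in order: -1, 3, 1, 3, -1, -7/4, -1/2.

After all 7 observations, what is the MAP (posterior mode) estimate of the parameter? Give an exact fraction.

obs 1: x=-1 → posterior Inverse-Gamma(11/4, 89/8)
obs 2: x=3 → posterior Inverse-Gamma(13/4, 69/4)
obs 3: x=1 → posterior Inverse-Gamma(15/4, 147/8)
obs 4: x=3 → posterior Inverse-Gamma(17/4, 49/2)
obs 5: x=-1 → posterior Inverse-Gamma(19/4, 197/8)
obs 6: x=-7/4 → posterior Inverse-Gamma(21/4, 813/32)
obs 7: x=-1/2 → posterior Inverse-Gamma(23/4, 813/32)

271/72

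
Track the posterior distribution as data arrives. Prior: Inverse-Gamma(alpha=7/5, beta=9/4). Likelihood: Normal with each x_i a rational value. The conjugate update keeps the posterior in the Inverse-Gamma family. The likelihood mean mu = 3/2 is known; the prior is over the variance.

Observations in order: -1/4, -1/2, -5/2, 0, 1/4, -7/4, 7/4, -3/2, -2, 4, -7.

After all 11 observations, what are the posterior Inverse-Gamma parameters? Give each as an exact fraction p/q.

alpha=69/10, beta=567/8

obs 1: x=-1/4 → posterior Inverse-Gamma(19/10, 121/32)
obs 2: x=-1/2 → posterior Inverse-Gamma(12/5, 185/32)
obs 3: x=-5/2 → posterior Inverse-Gamma(29/10, 441/32)
obs 4: x=0 → posterior Inverse-Gamma(17/5, 477/32)
obs 5: x=1/4 → posterior Inverse-Gamma(39/10, 251/16)
obs 6: x=-7/4 → posterior Inverse-Gamma(22/5, 671/32)
obs 7: x=7/4 → posterior Inverse-Gamma(49/10, 21)
obs 8: x=-3/2 → posterior Inverse-Gamma(27/5, 51/2)
obs 9: x=-2 → posterior Inverse-Gamma(59/10, 253/8)
obs 10: x=4 → posterior Inverse-Gamma(32/5, 139/4)
obs 11: x=-7 → posterior Inverse-Gamma(69/10, 567/8)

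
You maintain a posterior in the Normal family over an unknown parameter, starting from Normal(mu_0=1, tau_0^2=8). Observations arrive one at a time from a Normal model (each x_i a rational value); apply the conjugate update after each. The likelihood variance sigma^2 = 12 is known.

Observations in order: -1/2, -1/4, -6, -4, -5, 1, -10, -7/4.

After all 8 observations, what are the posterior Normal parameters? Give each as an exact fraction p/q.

obs 1: x=-1/2 → posterior Normal(2/5, 24/5)
obs 2: x=-1/4 → posterior Normal(3/14, 24/7)
obs 3: x=-6 → posterior Normal(-7/6, 8/3)
obs 4: x=-4 → posterior Normal(-37/22, 24/11)
obs 5: x=-5 → posterior Normal(-57/26, 24/13)
obs 6: x=1 → posterior Normal(-53/30, 8/5)
obs 7: x=-10 → posterior Normal(-93/34, 24/17)
obs 8: x=-7/4 → posterior Normal(-50/19, 24/19)

mu_0=-50/19, tau_0^2=24/19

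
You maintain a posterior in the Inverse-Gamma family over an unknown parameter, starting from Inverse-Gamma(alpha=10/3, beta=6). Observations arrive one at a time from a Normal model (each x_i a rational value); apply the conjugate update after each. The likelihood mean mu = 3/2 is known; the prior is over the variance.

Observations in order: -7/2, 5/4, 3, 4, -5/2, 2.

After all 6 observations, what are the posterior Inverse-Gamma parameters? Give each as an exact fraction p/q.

alpha=19/3, beta=989/32

obs 1: x=-7/2 → posterior Inverse-Gamma(23/6, 37/2)
obs 2: x=5/4 → posterior Inverse-Gamma(13/3, 593/32)
obs 3: x=3 → posterior Inverse-Gamma(29/6, 629/32)
obs 4: x=4 → posterior Inverse-Gamma(16/3, 729/32)
obs 5: x=-5/2 → posterior Inverse-Gamma(35/6, 985/32)
obs 6: x=2 → posterior Inverse-Gamma(19/3, 989/32)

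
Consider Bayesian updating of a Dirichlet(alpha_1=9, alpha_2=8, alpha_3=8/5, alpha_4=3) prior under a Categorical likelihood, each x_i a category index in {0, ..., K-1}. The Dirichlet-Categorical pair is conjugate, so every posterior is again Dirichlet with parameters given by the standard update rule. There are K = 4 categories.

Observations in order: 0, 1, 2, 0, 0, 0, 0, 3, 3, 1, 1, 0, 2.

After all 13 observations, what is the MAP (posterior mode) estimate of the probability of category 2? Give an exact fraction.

obs 1: x=0 → posterior Dirichlet(10, 8, 8/5, 3)
obs 2: x=1 → posterior Dirichlet(10, 9, 8/5, 3)
obs 3: x=2 → posterior Dirichlet(10, 9, 13/5, 3)
obs 4: x=0 → posterior Dirichlet(11, 9, 13/5, 3)
obs 5: x=0 → posterior Dirichlet(12, 9, 13/5, 3)
obs 6: x=0 → posterior Dirichlet(13, 9, 13/5, 3)
obs 7: x=0 → posterior Dirichlet(14, 9, 13/5, 3)
obs 8: x=3 → posterior Dirichlet(14, 9, 13/5, 4)
obs 9: x=3 → posterior Dirichlet(14, 9, 13/5, 5)
obs 10: x=1 → posterior Dirichlet(14, 10, 13/5, 5)
obs 11: x=1 → posterior Dirichlet(14, 11, 13/5, 5)
obs 12: x=0 → posterior Dirichlet(15, 11, 13/5, 5)
obs 13: x=2 → posterior Dirichlet(15, 11, 18/5, 5)

13/153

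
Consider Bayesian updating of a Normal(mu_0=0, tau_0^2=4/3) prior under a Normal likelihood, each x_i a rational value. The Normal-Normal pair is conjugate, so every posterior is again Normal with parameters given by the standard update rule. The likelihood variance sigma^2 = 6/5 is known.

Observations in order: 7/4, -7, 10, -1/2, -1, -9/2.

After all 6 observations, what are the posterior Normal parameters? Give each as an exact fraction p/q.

mu_0=-25/138, tau_0^2=4/23

obs 1: x=7/4 → posterior Normal(35/38, 12/19)
obs 2: x=-7 → posterior Normal(-105/58, 12/29)
obs 3: x=10 → posterior Normal(95/78, 4/13)
obs 4: x=-1/2 → posterior Normal(85/98, 12/49)
obs 5: x=-1 → posterior Normal(65/118, 12/59)
obs 6: x=-9/2 → posterior Normal(-25/138, 4/23)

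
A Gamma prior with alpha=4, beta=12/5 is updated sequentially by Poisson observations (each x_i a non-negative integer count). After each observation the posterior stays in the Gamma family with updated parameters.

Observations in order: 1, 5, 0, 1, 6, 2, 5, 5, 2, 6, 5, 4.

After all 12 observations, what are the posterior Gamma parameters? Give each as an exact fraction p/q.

alpha=46, beta=72/5

obs 1: x=1 → posterior Gamma(5, 17/5)
obs 2: x=5 → posterior Gamma(10, 22/5)
obs 3: x=0 → posterior Gamma(10, 27/5)
obs 4: x=1 → posterior Gamma(11, 32/5)
obs 5: x=6 → posterior Gamma(17, 37/5)
obs 6: x=2 → posterior Gamma(19, 42/5)
obs 7: x=5 → posterior Gamma(24, 47/5)
obs 8: x=5 → posterior Gamma(29, 52/5)
obs 9: x=2 → posterior Gamma(31, 57/5)
obs 10: x=6 → posterior Gamma(37, 62/5)
obs 11: x=5 → posterior Gamma(42, 67/5)
obs 12: x=4 → posterior Gamma(46, 72/5)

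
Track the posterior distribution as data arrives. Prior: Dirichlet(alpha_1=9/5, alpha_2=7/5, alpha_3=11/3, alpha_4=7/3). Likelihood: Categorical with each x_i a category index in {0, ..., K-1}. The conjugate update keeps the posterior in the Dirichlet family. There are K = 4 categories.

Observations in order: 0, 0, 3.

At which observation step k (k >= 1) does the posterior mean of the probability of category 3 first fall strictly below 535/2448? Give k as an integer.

obs 1: x=0 → posterior Dirichlet(14/5, 7/5, 11/3, 7/3)
obs 2: x=0 → posterior Dirichlet(19/5, 7/5, 11/3, 7/3)
obs 3: x=3 → posterior Dirichlet(19/5, 7/5, 11/3, 10/3)

k = 2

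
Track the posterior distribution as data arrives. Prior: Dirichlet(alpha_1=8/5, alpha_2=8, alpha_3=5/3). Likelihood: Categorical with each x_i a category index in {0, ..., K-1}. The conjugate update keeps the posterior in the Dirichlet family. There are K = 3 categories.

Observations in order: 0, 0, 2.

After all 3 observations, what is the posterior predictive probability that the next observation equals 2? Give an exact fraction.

obs 1: x=0 → posterior Dirichlet(13/5, 8, 5/3)
obs 2: x=0 → posterior Dirichlet(18/5, 8, 5/3)
obs 3: x=2 → posterior Dirichlet(18/5, 8, 8/3)

20/107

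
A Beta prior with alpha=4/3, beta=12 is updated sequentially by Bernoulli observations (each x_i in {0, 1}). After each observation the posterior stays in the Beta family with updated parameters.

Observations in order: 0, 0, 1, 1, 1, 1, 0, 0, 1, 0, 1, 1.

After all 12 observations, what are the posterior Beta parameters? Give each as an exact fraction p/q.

alpha=25/3, beta=17

obs 1: x=0 → posterior Beta(4/3, 13)
obs 2: x=0 → posterior Beta(4/3, 14)
obs 3: x=1 → posterior Beta(7/3, 14)
obs 4: x=1 → posterior Beta(10/3, 14)
obs 5: x=1 → posterior Beta(13/3, 14)
obs 6: x=1 → posterior Beta(16/3, 14)
obs 7: x=0 → posterior Beta(16/3, 15)
obs 8: x=0 → posterior Beta(16/3, 16)
obs 9: x=1 → posterior Beta(19/3, 16)
obs 10: x=0 → posterior Beta(19/3, 17)
obs 11: x=1 → posterior Beta(22/3, 17)
obs 12: x=1 → posterior Beta(25/3, 17)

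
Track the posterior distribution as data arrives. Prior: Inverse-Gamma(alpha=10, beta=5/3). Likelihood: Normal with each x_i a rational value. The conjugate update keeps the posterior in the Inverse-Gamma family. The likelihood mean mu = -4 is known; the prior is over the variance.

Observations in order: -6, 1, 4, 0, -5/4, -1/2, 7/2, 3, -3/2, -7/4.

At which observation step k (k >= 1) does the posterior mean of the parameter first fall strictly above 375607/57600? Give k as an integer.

obs 1: x=-6 → posterior Inverse-Gamma(21/2, 11/3)
obs 2: x=1 → posterior Inverse-Gamma(11, 97/6)
obs 3: x=4 → posterior Inverse-Gamma(23/2, 289/6)
obs 4: x=0 → posterior Inverse-Gamma(12, 337/6)
obs 5: x=-5/4 → posterior Inverse-Gamma(25/2, 5755/96)
obs 6: x=-1/2 → posterior Inverse-Gamma(13, 6343/96)
obs 7: x=7/2 → posterior Inverse-Gamma(27/2, 9043/96)
obs 8: x=3 → posterior Inverse-Gamma(14, 11395/96)
obs 9: x=-3/2 → posterior Inverse-Gamma(29/2, 11695/96)
obs 10: x=-7/4 → posterior Inverse-Gamma(15, 5969/48)

k = 7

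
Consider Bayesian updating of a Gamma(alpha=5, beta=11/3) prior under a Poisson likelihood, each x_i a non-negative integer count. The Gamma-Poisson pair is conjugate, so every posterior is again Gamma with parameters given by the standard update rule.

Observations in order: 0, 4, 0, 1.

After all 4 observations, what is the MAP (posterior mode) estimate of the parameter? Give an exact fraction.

obs 1: x=0 → posterior Gamma(5, 14/3)
obs 2: x=4 → posterior Gamma(9, 17/3)
obs 3: x=0 → posterior Gamma(9, 20/3)
obs 4: x=1 → posterior Gamma(10, 23/3)

27/23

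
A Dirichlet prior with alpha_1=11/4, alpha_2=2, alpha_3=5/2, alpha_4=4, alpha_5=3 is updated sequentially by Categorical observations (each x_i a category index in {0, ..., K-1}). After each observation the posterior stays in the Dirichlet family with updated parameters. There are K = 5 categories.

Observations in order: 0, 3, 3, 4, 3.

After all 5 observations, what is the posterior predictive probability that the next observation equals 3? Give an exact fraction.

obs 1: x=0 → posterior Dirichlet(15/4, 2, 5/2, 4, 3)
obs 2: x=3 → posterior Dirichlet(15/4, 2, 5/2, 5, 3)
obs 3: x=3 → posterior Dirichlet(15/4, 2, 5/2, 6, 3)
obs 4: x=4 → posterior Dirichlet(15/4, 2, 5/2, 6, 4)
obs 5: x=3 → posterior Dirichlet(15/4, 2, 5/2, 7, 4)

4/11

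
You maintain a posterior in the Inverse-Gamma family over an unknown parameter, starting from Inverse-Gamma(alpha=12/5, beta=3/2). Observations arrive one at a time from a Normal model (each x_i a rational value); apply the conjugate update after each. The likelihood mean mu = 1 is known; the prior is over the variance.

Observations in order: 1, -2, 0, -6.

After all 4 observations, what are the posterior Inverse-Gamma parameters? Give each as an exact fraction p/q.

alpha=22/5, beta=31

obs 1: x=1 → posterior Inverse-Gamma(29/10, 3/2)
obs 2: x=-2 → posterior Inverse-Gamma(17/5, 6)
obs 3: x=0 → posterior Inverse-Gamma(39/10, 13/2)
obs 4: x=-6 → posterior Inverse-Gamma(22/5, 31)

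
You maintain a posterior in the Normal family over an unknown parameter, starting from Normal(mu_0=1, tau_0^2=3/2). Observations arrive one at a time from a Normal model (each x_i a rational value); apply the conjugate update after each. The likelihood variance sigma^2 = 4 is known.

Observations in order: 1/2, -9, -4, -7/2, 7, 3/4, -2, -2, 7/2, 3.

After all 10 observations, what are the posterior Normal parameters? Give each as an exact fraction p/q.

obs 1: x=1/2 → posterior Normal(19/22, 12/11)
obs 2: x=-9 → posterior Normal(-5/4, 6/7)
obs 3: x=-4 → posterior Normal(-59/34, 12/17)
obs 4: x=-7/2 → posterior Normal(-2, 3/5)
obs 5: x=7 → posterior Normal(-19/23, 12/23)
obs 6: x=3/4 → posterior Normal(-67/104, 6/13)
obs 7: x=-2 → posterior Normal(-91/116, 12/29)
obs 8: x=-2 → posterior Normal(-115/128, 3/8)
obs 9: x=7/2 → posterior Normal(-73/140, 12/35)
obs 10: x=3 → posterior Normal(-37/152, 6/19)

mu_0=-37/152, tau_0^2=6/19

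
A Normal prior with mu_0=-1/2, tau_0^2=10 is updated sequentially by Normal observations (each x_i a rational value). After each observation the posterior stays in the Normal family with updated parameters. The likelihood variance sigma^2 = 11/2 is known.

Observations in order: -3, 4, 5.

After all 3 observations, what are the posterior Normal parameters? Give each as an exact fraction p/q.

mu_0=229/142, tau_0^2=110/71

obs 1: x=-3 → posterior Normal(-131/62, 110/31)
obs 2: x=4 → posterior Normal(29/102, 110/51)
obs 3: x=5 → posterior Normal(229/142, 110/71)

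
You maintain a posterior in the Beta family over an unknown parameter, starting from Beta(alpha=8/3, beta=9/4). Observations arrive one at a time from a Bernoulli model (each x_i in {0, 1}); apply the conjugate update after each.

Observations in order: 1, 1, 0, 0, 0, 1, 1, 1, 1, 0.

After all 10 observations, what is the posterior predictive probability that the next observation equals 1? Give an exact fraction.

104/179

obs 1: x=1 → posterior Beta(11/3, 9/4)
obs 2: x=1 → posterior Beta(14/3, 9/4)
obs 3: x=0 → posterior Beta(14/3, 13/4)
obs 4: x=0 → posterior Beta(14/3, 17/4)
obs 5: x=0 → posterior Beta(14/3, 21/4)
obs 6: x=1 → posterior Beta(17/3, 21/4)
obs 7: x=1 → posterior Beta(20/3, 21/4)
obs 8: x=1 → posterior Beta(23/3, 21/4)
obs 9: x=1 → posterior Beta(26/3, 21/4)
obs 10: x=0 → posterior Beta(26/3, 25/4)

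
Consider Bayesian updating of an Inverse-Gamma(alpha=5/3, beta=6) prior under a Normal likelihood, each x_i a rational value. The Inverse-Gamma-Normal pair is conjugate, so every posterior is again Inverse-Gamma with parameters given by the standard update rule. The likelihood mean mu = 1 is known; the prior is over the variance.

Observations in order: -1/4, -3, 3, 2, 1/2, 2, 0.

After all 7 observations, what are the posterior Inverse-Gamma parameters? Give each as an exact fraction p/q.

obs 1: x=-1/4 → posterior Inverse-Gamma(13/6, 217/32)
obs 2: x=-3 → posterior Inverse-Gamma(8/3, 473/32)
obs 3: x=3 → posterior Inverse-Gamma(19/6, 537/32)
obs 4: x=2 → posterior Inverse-Gamma(11/3, 553/32)
obs 5: x=1/2 → posterior Inverse-Gamma(25/6, 557/32)
obs 6: x=2 → posterior Inverse-Gamma(14/3, 573/32)
obs 7: x=0 → posterior Inverse-Gamma(31/6, 589/32)

alpha=31/6, beta=589/32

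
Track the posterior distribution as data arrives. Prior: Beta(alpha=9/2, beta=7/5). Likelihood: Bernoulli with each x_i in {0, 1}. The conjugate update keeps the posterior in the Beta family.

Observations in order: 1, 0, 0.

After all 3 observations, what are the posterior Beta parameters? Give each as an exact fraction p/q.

alpha=11/2, beta=17/5

obs 1: x=1 → posterior Beta(11/2, 7/5)
obs 2: x=0 → posterior Beta(11/2, 12/5)
obs 3: x=0 → posterior Beta(11/2, 17/5)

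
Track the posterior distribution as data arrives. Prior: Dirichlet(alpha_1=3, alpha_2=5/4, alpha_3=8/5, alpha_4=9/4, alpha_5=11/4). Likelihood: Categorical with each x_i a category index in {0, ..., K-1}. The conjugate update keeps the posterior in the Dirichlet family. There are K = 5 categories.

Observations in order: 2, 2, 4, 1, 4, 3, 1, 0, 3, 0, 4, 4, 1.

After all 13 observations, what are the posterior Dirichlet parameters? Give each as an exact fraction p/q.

obs 1: x=2 → posterior Dirichlet(3, 5/4, 13/5, 9/4, 11/4)
obs 2: x=2 → posterior Dirichlet(3, 5/4, 18/5, 9/4, 11/4)
obs 3: x=4 → posterior Dirichlet(3, 5/4, 18/5, 9/4, 15/4)
obs 4: x=1 → posterior Dirichlet(3, 9/4, 18/5, 9/4, 15/4)
obs 5: x=4 → posterior Dirichlet(3, 9/4, 18/5, 9/4, 19/4)
obs 6: x=3 → posterior Dirichlet(3, 9/4, 18/5, 13/4, 19/4)
obs 7: x=1 → posterior Dirichlet(3, 13/4, 18/5, 13/4, 19/4)
obs 8: x=0 → posterior Dirichlet(4, 13/4, 18/5, 13/4, 19/4)
obs 9: x=3 → posterior Dirichlet(4, 13/4, 18/5, 17/4, 19/4)
obs 10: x=0 → posterior Dirichlet(5, 13/4, 18/5, 17/4, 19/4)
obs 11: x=4 → posterior Dirichlet(5, 13/4, 18/5, 17/4, 23/4)
obs 12: x=4 → posterior Dirichlet(5, 13/4, 18/5, 17/4, 27/4)
obs 13: x=1 → posterior Dirichlet(5, 17/4, 18/5, 17/4, 27/4)

alpha_1=5, alpha_2=17/4, alpha_3=18/5, alpha_4=17/4, alpha_5=27/4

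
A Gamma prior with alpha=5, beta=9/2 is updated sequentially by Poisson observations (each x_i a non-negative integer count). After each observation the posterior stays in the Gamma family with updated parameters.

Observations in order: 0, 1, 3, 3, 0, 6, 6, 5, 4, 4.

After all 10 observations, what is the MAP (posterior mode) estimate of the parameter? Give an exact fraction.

72/29

obs 1: x=0 → posterior Gamma(5, 11/2)
obs 2: x=1 → posterior Gamma(6, 13/2)
obs 3: x=3 → posterior Gamma(9, 15/2)
obs 4: x=3 → posterior Gamma(12, 17/2)
obs 5: x=0 → posterior Gamma(12, 19/2)
obs 6: x=6 → posterior Gamma(18, 21/2)
obs 7: x=6 → posterior Gamma(24, 23/2)
obs 8: x=5 → posterior Gamma(29, 25/2)
obs 9: x=4 → posterior Gamma(33, 27/2)
obs 10: x=4 → posterior Gamma(37, 29/2)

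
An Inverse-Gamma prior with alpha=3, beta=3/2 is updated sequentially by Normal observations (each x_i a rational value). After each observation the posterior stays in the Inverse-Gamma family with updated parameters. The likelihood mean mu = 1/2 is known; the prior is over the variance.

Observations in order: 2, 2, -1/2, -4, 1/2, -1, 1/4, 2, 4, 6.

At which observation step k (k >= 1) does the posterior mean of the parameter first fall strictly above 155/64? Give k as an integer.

obs 1: x=2 → posterior Inverse-Gamma(7/2, 21/8)
obs 2: x=2 → posterior Inverse-Gamma(4, 15/4)
obs 3: x=-1/2 → posterior Inverse-Gamma(9/2, 17/4)
obs 4: x=-4 → posterior Inverse-Gamma(5, 115/8)
obs 5: x=1/2 → posterior Inverse-Gamma(11/2, 115/8)
obs 6: x=-1 → posterior Inverse-Gamma(6, 31/2)
obs 7: x=1/4 → posterior Inverse-Gamma(13/2, 497/32)
obs 8: x=2 → posterior Inverse-Gamma(7, 533/32)
obs 9: x=4 → posterior Inverse-Gamma(15/2, 729/32)
obs 10: x=6 → posterior Inverse-Gamma(8, 1213/32)

k = 4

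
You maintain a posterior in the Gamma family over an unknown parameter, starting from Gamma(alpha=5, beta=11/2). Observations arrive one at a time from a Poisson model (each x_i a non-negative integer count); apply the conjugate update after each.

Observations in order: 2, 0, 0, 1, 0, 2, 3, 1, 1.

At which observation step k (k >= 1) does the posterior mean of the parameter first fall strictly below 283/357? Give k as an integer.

obs 1: x=2 → posterior Gamma(7, 13/2)
obs 2: x=0 → posterior Gamma(7, 15/2)
obs 3: x=0 → posterior Gamma(7, 17/2)
obs 4: x=1 → posterior Gamma(8, 19/2)
obs 5: x=0 → posterior Gamma(8, 21/2)
obs 6: x=2 → posterior Gamma(10, 23/2)
obs 7: x=3 → posterior Gamma(13, 25/2)
obs 8: x=1 → posterior Gamma(14, 27/2)
obs 9: x=1 → posterior Gamma(15, 29/2)

k = 5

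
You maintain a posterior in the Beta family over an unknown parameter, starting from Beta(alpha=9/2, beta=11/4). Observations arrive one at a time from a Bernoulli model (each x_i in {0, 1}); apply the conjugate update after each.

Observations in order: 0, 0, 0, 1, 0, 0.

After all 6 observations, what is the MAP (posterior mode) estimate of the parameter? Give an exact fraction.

obs 1: x=0 → posterior Beta(9/2, 15/4)
obs 2: x=0 → posterior Beta(9/2, 19/4)
obs 3: x=0 → posterior Beta(9/2, 23/4)
obs 4: x=1 → posterior Beta(11/2, 23/4)
obs 5: x=0 → posterior Beta(11/2, 27/4)
obs 6: x=0 → posterior Beta(11/2, 31/4)

2/5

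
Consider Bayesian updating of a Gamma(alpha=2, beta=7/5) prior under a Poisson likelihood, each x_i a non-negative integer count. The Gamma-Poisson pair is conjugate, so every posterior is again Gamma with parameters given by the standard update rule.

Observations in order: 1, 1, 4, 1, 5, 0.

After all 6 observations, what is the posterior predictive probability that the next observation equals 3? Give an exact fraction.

5632538309996880187305625/35157656131387031428816896

obs 1: x=1 → posterior Gamma(3, 12/5)
obs 2: x=1 → posterior Gamma(4, 17/5)
obs 3: x=4 → posterior Gamma(8, 22/5)
obs 4: x=1 → posterior Gamma(9, 27/5)
obs 5: x=5 → posterior Gamma(14, 32/5)
obs 6: x=0 → posterior Gamma(14, 37/5)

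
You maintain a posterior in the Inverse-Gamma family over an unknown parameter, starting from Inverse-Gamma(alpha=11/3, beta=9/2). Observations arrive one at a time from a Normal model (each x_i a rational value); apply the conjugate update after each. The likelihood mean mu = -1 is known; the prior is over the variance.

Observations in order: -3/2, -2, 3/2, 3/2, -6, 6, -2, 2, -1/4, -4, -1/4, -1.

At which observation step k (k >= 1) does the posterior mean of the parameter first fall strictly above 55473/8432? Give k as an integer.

k = 6

obs 1: x=-3/2 → posterior Inverse-Gamma(25/6, 37/8)
obs 2: x=-2 → posterior Inverse-Gamma(14/3, 41/8)
obs 3: x=3/2 → posterior Inverse-Gamma(31/6, 33/4)
obs 4: x=3/2 → posterior Inverse-Gamma(17/3, 91/8)
obs 5: x=-6 → posterior Inverse-Gamma(37/6, 191/8)
obs 6: x=6 → posterior Inverse-Gamma(20/3, 387/8)
obs 7: x=-2 → posterior Inverse-Gamma(43/6, 391/8)
obs 8: x=2 → posterior Inverse-Gamma(23/3, 427/8)
obs 9: x=-1/4 → posterior Inverse-Gamma(49/6, 1717/32)
obs 10: x=-4 → posterior Inverse-Gamma(26/3, 1861/32)
obs 11: x=-1/4 → posterior Inverse-Gamma(55/6, 935/16)
obs 12: x=-1 → posterior Inverse-Gamma(29/3, 935/16)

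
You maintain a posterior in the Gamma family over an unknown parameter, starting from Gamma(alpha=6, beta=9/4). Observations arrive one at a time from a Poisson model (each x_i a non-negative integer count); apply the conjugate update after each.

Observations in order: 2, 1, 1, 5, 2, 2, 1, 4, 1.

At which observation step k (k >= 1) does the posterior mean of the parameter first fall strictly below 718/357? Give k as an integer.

obs 1: x=2 → posterior Gamma(8, 13/4)
obs 2: x=1 → posterior Gamma(9, 17/4)
obs 3: x=1 → posterior Gamma(10, 21/4)
obs 4: x=5 → posterior Gamma(15, 25/4)
obs 5: x=2 → posterior Gamma(17, 29/4)
obs 6: x=2 → posterior Gamma(19, 33/4)
obs 7: x=1 → posterior Gamma(20, 37/4)
obs 8: x=4 → posterior Gamma(24, 41/4)
obs 9: x=1 → posterior Gamma(25, 45/4)

k = 3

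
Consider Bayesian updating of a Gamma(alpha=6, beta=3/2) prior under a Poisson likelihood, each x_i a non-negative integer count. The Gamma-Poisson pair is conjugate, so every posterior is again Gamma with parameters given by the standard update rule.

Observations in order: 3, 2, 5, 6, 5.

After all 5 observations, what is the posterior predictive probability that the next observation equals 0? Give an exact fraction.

obs 1: x=3 → posterior Gamma(9, 5/2)
obs 2: x=2 → posterior Gamma(11, 7/2)
obs 3: x=5 → posterior Gamma(16, 9/2)
obs 4: x=6 → posterior Gamma(22, 11/2)
obs 5: x=5 → posterior Gamma(27, 13/2)

1192533292512492016559195008117/56815128661595284938812255859375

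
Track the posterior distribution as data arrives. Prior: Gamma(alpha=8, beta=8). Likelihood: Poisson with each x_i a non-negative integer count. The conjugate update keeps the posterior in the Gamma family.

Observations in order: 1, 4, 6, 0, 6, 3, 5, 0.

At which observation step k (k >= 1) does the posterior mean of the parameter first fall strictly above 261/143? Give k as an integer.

obs 1: x=1 → posterior Gamma(9, 9)
obs 2: x=4 → posterior Gamma(13, 10)
obs 3: x=6 → posterior Gamma(19, 11)
obs 4: x=0 → posterior Gamma(19, 12)
obs 5: x=6 → posterior Gamma(25, 13)
obs 6: x=3 → posterior Gamma(28, 14)
obs 7: x=5 → posterior Gamma(33, 15)
obs 8: x=0 → posterior Gamma(33, 16)

k = 5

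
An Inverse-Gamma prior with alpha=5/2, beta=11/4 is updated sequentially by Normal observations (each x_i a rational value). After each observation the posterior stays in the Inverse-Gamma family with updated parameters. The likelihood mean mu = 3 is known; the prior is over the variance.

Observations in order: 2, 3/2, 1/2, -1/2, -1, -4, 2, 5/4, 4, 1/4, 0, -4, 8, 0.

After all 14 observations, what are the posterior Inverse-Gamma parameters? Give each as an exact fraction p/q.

alpha=19/2, beta=1575/16

obs 1: x=2 → posterior Inverse-Gamma(3, 13/4)
obs 2: x=3/2 → posterior Inverse-Gamma(7/2, 35/8)
obs 3: x=1/2 → posterior Inverse-Gamma(4, 15/2)
obs 4: x=-1/2 → posterior Inverse-Gamma(9/2, 109/8)
obs 5: x=-1 → posterior Inverse-Gamma(5, 173/8)
obs 6: x=-4 → posterior Inverse-Gamma(11/2, 369/8)
obs 7: x=2 → posterior Inverse-Gamma(6, 373/8)
obs 8: x=5/4 → posterior Inverse-Gamma(13/2, 1541/32)
obs 9: x=4 → posterior Inverse-Gamma(7, 1557/32)
obs 10: x=1/4 → posterior Inverse-Gamma(15/2, 839/16)
obs 11: x=0 → posterior Inverse-Gamma(8, 911/16)
obs 12: x=-4 → posterior Inverse-Gamma(17/2, 1303/16)
obs 13: x=8 → posterior Inverse-Gamma(9, 1503/16)
obs 14: x=0 → posterior Inverse-Gamma(19/2, 1575/16)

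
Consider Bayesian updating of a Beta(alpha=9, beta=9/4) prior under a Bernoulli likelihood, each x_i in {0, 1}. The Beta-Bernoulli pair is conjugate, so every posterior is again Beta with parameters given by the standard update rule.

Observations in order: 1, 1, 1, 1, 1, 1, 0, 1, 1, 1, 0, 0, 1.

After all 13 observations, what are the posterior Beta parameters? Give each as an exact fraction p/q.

alpha=19, beta=21/4

obs 1: x=1 → posterior Beta(10, 9/4)
obs 2: x=1 → posterior Beta(11, 9/4)
obs 3: x=1 → posterior Beta(12, 9/4)
obs 4: x=1 → posterior Beta(13, 9/4)
obs 5: x=1 → posterior Beta(14, 9/4)
obs 6: x=1 → posterior Beta(15, 9/4)
obs 7: x=0 → posterior Beta(15, 13/4)
obs 8: x=1 → posterior Beta(16, 13/4)
obs 9: x=1 → posterior Beta(17, 13/4)
obs 10: x=1 → posterior Beta(18, 13/4)
obs 11: x=0 → posterior Beta(18, 17/4)
obs 12: x=0 → posterior Beta(18, 21/4)
obs 13: x=1 → posterior Beta(19, 21/4)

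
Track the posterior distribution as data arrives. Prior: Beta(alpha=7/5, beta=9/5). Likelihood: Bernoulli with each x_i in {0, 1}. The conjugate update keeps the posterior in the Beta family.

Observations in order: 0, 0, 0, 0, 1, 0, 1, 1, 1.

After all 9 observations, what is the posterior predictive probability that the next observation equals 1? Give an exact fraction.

obs 1: x=0 → posterior Beta(7/5, 14/5)
obs 2: x=0 → posterior Beta(7/5, 19/5)
obs 3: x=0 → posterior Beta(7/5, 24/5)
obs 4: x=0 → posterior Beta(7/5, 29/5)
obs 5: x=1 → posterior Beta(12/5, 29/5)
obs 6: x=0 → posterior Beta(12/5, 34/5)
obs 7: x=1 → posterior Beta(17/5, 34/5)
obs 8: x=1 → posterior Beta(22/5, 34/5)
obs 9: x=1 → posterior Beta(27/5, 34/5)

27/61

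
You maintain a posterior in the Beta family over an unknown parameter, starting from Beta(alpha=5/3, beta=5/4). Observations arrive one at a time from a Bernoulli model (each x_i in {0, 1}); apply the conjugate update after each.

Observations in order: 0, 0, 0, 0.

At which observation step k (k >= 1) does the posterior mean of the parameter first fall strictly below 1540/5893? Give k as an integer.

k = 4

obs 1: x=0 → posterior Beta(5/3, 9/4)
obs 2: x=0 → posterior Beta(5/3, 13/4)
obs 3: x=0 → posterior Beta(5/3, 17/4)
obs 4: x=0 → posterior Beta(5/3, 21/4)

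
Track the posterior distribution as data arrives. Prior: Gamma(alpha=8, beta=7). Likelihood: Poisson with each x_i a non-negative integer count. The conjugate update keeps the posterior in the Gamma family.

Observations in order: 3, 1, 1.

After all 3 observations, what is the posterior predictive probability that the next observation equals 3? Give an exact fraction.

4550000000000000/45949729863572161

obs 1: x=3 → posterior Gamma(11, 8)
obs 2: x=1 → posterior Gamma(12, 9)
obs 3: x=1 → posterior Gamma(13, 10)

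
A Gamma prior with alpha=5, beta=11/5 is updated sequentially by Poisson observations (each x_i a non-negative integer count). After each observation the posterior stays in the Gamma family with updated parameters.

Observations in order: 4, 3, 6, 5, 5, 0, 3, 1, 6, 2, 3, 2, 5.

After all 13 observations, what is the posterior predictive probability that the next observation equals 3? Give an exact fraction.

30337647491012969973040788073637694534798403314041872850360565002501876433240221202348885881651200000/141158163862183763292171284564016760661754655311572624335224092241585052457078933432718798844642935441

obs 1: x=4 → posterior Gamma(9, 16/5)
obs 2: x=3 → posterior Gamma(12, 21/5)
obs 3: x=6 → posterior Gamma(18, 26/5)
obs 4: x=5 → posterior Gamma(23, 31/5)
obs 5: x=5 → posterior Gamma(28, 36/5)
obs 6: x=0 → posterior Gamma(28, 41/5)
obs 7: x=3 → posterior Gamma(31, 46/5)
obs 8: x=1 → posterior Gamma(32, 51/5)
obs 9: x=6 → posterior Gamma(38, 56/5)
obs 10: x=2 → posterior Gamma(40, 61/5)
obs 11: x=3 → posterior Gamma(43, 66/5)
obs 12: x=2 → posterior Gamma(45, 71/5)
obs 13: x=5 → posterior Gamma(50, 76/5)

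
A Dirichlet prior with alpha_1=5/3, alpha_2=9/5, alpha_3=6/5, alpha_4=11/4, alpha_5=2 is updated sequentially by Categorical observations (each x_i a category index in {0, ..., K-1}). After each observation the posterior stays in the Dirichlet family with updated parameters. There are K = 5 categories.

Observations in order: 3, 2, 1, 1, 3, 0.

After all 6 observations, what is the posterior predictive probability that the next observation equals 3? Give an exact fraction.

obs 1: x=3 → posterior Dirichlet(5/3, 9/5, 6/5, 15/4, 2)
obs 2: x=2 → posterior Dirichlet(5/3, 9/5, 11/5, 15/4, 2)
obs 3: x=1 → posterior Dirichlet(5/3, 14/5, 11/5, 15/4, 2)
obs 4: x=1 → posterior Dirichlet(5/3, 19/5, 11/5, 15/4, 2)
obs 5: x=3 → posterior Dirichlet(5/3, 19/5, 11/5, 19/4, 2)
obs 6: x=0 → posterior Dirichlet(8/3, 19/5, 11/5, 19/4, 2)

57/185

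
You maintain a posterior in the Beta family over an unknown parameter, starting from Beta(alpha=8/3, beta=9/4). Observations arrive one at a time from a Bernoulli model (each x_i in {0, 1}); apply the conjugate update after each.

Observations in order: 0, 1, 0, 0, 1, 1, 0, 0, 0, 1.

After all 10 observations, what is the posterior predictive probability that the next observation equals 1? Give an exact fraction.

80/179

obs 1: x=0 → posterior Beta(8/3, 13/4)
obs 2: x=1 → posterior Beta(11/3, 13/4)
obs 3: x=0 → posterior Beta(11/3, 17/4)
obs 4: x=0 → posterior Beta(11/3, 21/4)
obs 5: x=1 → posterior Beta(14/3, 21/4)
obs 6: x=1 → posterior Beta(17/3, 21/4)
obs 7: x=0 → posterior Beta(17/3, 25/4)
obs 8: x=0 → posterior Beta(17/3, 29/4)
obs 9: x=0 → posterior Beta(17/3, 33/4)
obs 10: x=1 → posterior Beta(20/3, 33/4)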